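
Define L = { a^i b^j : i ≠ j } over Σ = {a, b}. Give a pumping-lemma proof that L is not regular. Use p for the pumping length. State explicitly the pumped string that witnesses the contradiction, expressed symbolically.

a^{p+p!} b^{p+p!}

Assume L is regular. Let p be the pumping length given by the pumping lemma.
Choose w = a^p b^{p+p!}. Since p ≠ p+p!, w ∈ L; and |w| ≥ p.
By the pumping lemma, w = xyz with |xy| ≤ p and y is nonempty.
Since the first p symbols of w are all a's and |xy| ≤ p, y lies entirely in the leading a-block: y = a^k for some k with 1 ≤ k ≤ p.
Since 1 ≤ k ≤ p, k divides p!; set t = 1 + p!/k. Then xy^t z has p + (p!/k)·k = p + p! copies of a. Now the a-count equals the b-count, so i ≠ j fails. So xy^t z = a^{p+p!} b^{p+p!} ∉ L.
This contradicts the pumping lemma, so L is not regular.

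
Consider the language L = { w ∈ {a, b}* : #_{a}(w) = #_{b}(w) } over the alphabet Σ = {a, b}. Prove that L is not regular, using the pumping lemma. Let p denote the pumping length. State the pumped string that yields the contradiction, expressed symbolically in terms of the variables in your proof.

Toward a contradiction, assume L is regular with pumping length p.
Choose w = a^p b^p ∈ L with |w| = 2p ≥ p.
Write w = xyz as guaranteed by the lemma, with |xy| ≤ p and y is nonempty.
Since the first p symbols of w are all a's and |xy| ≤ p, y lies entirely in the leading a-block: y = a^k for some k with 1 ≤ k ≤ p.
Pump with i = 2: xy^2z = a^{p+k} b^p has p+k occurrences of a but only p of b. Since k ≥ 1 the counts differ, so xy^2z ∉ L.
This is a contradiction; hence L is not regular.

a^{p+k} b^p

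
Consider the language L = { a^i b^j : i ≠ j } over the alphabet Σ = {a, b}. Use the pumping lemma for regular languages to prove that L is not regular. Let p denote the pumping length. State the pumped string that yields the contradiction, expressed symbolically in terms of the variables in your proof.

Toward a contradiction, assume L is regular with pumping length p.
Choose w = a^p b^{p+p!}. Since p ≠ p+p!, w ∈ L; and |w| ≥ p.
By the pumping lemma, w = xyz with |xy| ≤ p and |y| > 0.
Because |xy| ≤ p and w begins with p copies of a, we have y = a^k with 1 ≤ k ≤ p.
Since 1 ≤ k ≤ p, k divides p!; set t = 1 + p!/k. Then xy^t z has p + (p!/k)·k = p + p! copies of a. Now the a-count equals the b-count, so i ≠ j fails. So xy^t z = a^{p+p!} b^{p+p!} ∉ L.
This contradicts the pumping lemma, so L is not regular.

a^{p+p!} b^{p+p!}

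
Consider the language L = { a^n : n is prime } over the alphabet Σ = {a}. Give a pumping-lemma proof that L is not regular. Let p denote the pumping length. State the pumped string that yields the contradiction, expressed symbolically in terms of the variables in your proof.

a^{q(1+k)}

Suppose for contradiction that L is regular, and let p be the pumping length.
Let q be a prime with q ≥ p+2 (infinitely many primes exist), and take w = a^q ∈ L with |w| = q ≥ p.
The pumping lemma gives a decomposition w = xyz where |xy| ≤ p and y is nonempty.
Then y = a^k for some k with 1 ≤ k ≤ p.
Since 1 ≤ k ≤ p, |xz| = q-k. Pump with i = q+1: |xy^{q+1}z| = (q-k)+(q+1)k = q+qk = q(1+k), which is composite (both factors ≥ 2). So xy^{q+1}z = a^{q(1+k)} ∉ L.
This contradicts the pumping lemma, so L is not regular.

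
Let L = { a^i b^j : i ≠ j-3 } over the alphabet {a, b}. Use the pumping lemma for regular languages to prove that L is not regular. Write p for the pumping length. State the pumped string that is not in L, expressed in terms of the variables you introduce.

a^{p+p!} b^{p+p!+3}

Suppose for contradiction that L is regular, and let p be the pumping length.
Choose w = a^p b^{p+p!+3}. Since p ≠ (p+p!+3)-3 = p+p!, w ∈ L; and |w| ≥ p.
The pumping lemma gives a decomposition w = xyz where |xy| ≤ p and |y| ≥ 1.
The first p characters of w are a's, so xy (and hence y) consists only of a's. Write y = a^k, 1 ≤ k ≤ p.
Since 1 ≤ k ≤ p, k divides p!; set t = 1 + p!/k. Then xy^t z has p + (p!/k)·k = p + p! copies of a. Now the a-count is p+p! and (b-count)-3 = (p+p!+3)-3 = p+p!, so i ≠ j-3 fails. So xy^t z = a^{p+p!} b^{p+p!+3} ∉ L.
Contradiction. Therefore L is not regular.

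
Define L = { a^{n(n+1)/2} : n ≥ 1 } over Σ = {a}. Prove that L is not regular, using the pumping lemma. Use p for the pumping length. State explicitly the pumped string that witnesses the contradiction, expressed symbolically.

Suppose for contradiction that L is regular, and let p be the pumping length.
Take w = a^{p(p+1)/2} ∈ L with |w| = p(p+1)/2 ≥ p.
Write w = xyz as guaranteed by the lemma, with |xy| ≤ p and y is nonempty.
Then y = a^k for some k with 1 ≤ k ≤ p.
Pump with i = 2: xy^2z = a^{p(p+1)/2+k}. Since 1 ≤ k ≤ p, p(p+1)/2 < p(p+1)/2+k ≤ p(p+1)/2+p < (p+1)(p+2)/2, so p(p+1)/2+k is strictly between consecutive triangular numbers. So xy^2z ∉ L.
Contradiction. Therefore L is not regular.

a^{p(p+1)/2+k}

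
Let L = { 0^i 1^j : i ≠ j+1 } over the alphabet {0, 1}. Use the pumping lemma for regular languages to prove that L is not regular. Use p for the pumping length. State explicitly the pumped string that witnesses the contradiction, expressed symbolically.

0^{p+p!} 1^{p+p!-1}

Suppose for contradiction that L is regular, and let p be the pumping length.
Choose w = 0^p 1^{p+p!-1}. Since p ≠ (p+p!-1)+1 = p+p!, w ∈ L; and |w| ≥ p.
The pumping lemma gives a decomposition w = xyz where |xy| ≤ p and |y| > 0.
The first p characters of w are 0's, so xy (and hence y) consists only of 0's. Write y = 0^k, 1 ≤ k ≤ p.
Since 1 ≤ k ≤ p, k divides p!; set t = 1 + p!/k. Then xy^t z has p + (p!/k)·k = p + p! copies of 0. Now the 0-count is p+p! and (1-count)+1 = (p+p!-1)+1 = p+p!, so i ≠ j+1 fails. So xy^t z = 0^{p+p!} 1^{p+p!-1} ∉ L.
This is a contradiction; hence L is not regular.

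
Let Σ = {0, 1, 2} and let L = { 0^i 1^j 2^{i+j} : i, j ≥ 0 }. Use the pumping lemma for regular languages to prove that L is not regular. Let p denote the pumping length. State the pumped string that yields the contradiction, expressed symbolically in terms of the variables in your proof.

0^{p+k} 1^p 2^{2p}

Assume L is regular; let p be its pumping constant.
Take w = 0^p 1^p 2^{2p} ∈ L (with i=j=p, i+j=2p), |w| = 4p ≥ p.
By the pumping lemma, w = xyz with |xy| ≤ p and y is nonempty.
Because |xy| ≤ p and w begins with p copies of 0, we have y = 0^k with 1 ≤ k ≤ p.
Consider xy^2z = 0^{p+k} 1^p 2^{2p}. Now the 0- and 1-counts sum to 2p+k, but the 2-count is 2p ≠ 2p+k. So xy^2z ∉ L.
This is a contradiction; hence L is not regular.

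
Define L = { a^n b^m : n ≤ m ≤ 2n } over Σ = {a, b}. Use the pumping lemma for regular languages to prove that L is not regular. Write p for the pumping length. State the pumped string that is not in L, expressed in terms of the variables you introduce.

a^{p+k} b^p

Assume L is regular; let p be its pumping constant.
Take w = a^p b^p ∈ L (since p ≤ p ≤ 2p), with |w| = 2p ≥ p.
By the pumping lemma, w = xyz with |xy| ≤ p and y is nonempty.
The first p characters of w are a's, so xy (and hence y) consists only of a's. Write y = a^k, 1 ≤ k ≤ p.
Pump with i = 2: xy^2z = a^{p+k} b^p. Now n = p+k > p = m, so the condition n ≤ m fails. Thus xy^2z ∉ L.
Contradiction. Therefore L is not regular.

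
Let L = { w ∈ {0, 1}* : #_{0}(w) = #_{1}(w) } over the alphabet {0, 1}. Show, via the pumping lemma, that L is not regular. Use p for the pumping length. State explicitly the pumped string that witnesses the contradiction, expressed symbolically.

Assume L is regular. Let p be the pumping length given by the pumping lemma.
Choose w = 0^p 1^p ∈ L with |w| = 2p ≥ p.
By the pumping lemma, w = xyz with |xy| ≤ p and y is nonempty.
Since the first p symbols of w are all 0's and |xy| ≤ p, y lies entirely in the leading 0-block: y = 0^k for some k with 1 ≤ k ≤ p.
Pump with i = 2: xy^2z = 0^{p+k} 1^p has p+k occurrences of 0 but only p of 1. Since k ≥ 1 the counts differ, so xy^2z ∉ L.
This contradicts the pumping lemma, so L is not regular.

0^{p+k} 1^p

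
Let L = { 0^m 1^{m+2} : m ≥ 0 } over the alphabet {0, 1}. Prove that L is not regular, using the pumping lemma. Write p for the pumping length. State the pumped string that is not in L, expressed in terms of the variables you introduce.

Assume L is regular. Let p be the pumping length given by the pumping lemma.
Take w = 0^p 1^{p+2}. Then w ∈ L and |w| = 2p+2 ≥ p.
By the pumping lemma, w = xyz with |xy| ≤ p and |y| > 0.
Since the first p symbols of w are all 0's and |xy| ≤ p, y lies entirely in the leading 0-block: y = 0^k for some k with 1 ≤ k ≤ p.
Pump with i = 2: xy^2z = 0^{p+k} 1^{p+2}. For this to lie in L we would need p+2 = (p+k)+2, which forces k = 0. But k ≥ 1, so xy^2z ∉ L.
This is a contradiction; hence L is not regular.

0^{p+k} 1^{p+2}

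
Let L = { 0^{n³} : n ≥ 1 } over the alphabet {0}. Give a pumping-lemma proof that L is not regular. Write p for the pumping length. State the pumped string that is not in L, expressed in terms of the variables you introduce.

Toward a contradiction, assume L is regular with pumping length p.
Take w = 0^{p³} ∈ L with |w| = p³ ≥ p.
Write w = xyz as guaranteed by the lemma, with |xy| ≤ p and y is nonempty.
Then y = 0^k for some k with 1 ≤ k ≤ p.
Pump with i = 2: xy^2z = 0^{p³+k}. Since 1 ≤ k ≤ p, p³ < p³+k ≤ p³+p < p³+3p²+3p+1 = (p+1)³, so p³+k is not a perfect cube. So xy^2z ∉ L.
Contradiction. Therefore L is not regular.

0^{p³+k}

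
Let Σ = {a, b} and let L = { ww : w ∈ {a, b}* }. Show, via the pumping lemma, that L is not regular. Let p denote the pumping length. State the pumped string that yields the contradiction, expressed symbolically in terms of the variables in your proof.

Assume L is regular; let p be its pumping constant.
Take w = a^p b^p a^p b^p = uu where u = a^pb^p; then w ∈ L and |w| = 4p ≥ p.
By the pumping lemma, w = xyz with |xy| ≤ p and |y| ≥ 1.
The first p characters of w are a's, so xy (and hence y) consists only of a's. Write y = a^k, 1 ≤ k ≤ p.
Pump with i = 2: xy^2z = a^{p+k} b^p a^p b^p, of length 4p+k. Suppose this equals vv. The string starts with a and ends with b, so v does too; thus the boundary between the two copies of v is a b→a transition. There is exactly one such transition, at position 2p+k, so |v| = 2p+k and |vv| = 4p+2k ≠ 4p+k since k ≥ 1. So xy^2z ∉ L.
Contradiction. Therefore L is not regular.

a^{p+k} b^p a^p b^p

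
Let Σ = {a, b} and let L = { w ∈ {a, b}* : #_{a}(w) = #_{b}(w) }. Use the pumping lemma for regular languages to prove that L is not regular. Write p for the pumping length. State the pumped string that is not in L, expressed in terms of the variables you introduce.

a^{p+k} b^p

Assume L is regular; let p be its pumping constant.
Choose w = a^p b^p ∈ L with |w| = 2p ≥ p.
By the pumping lemma, w = xyz with |xy| ≤ p and |y| > 0.
Since the first p symbols of w are all a's and |xy| ≤ p, y lies entirely in the leading a-block: y = a^k for some k with 1 ≤ k ≤ p.
Pump with i = 2: xy^2z = a^{p+k} b^p has p+k occurrences of a but only p of b. Since k ≥ 1 the counts differ, so xy^2z ∉ L.
This contradicts the pumping lemma, so L is not regular.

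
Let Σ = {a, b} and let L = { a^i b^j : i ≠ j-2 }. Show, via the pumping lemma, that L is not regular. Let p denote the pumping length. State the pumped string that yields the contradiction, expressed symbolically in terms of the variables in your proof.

Toward a contradiction, assume L is regular with pumping length p.
Choose w = a^p b^{p+p!+2}. Since p ≠ (p+p!+2)-2 = p+p!, w ∈ L; and |w| ≥ p.
Write w = xyz as guaranteed by the lemma, with |xy| ≤ p and y is nonempty.
Because |xy| ≤ p and w begins with p copies of a, we have y = a^k with 1 ≤ k ≤ p.
Since 1 ≤ k ≤ p, k divides p!; set t = 1 + p!/k. Then xy^t z has p + (p!/k)·k = p + p! copies of a. Now the a-count is p+p! and (b-count)-2 = (p+p!+2)-2 = p+p!, so i ≠ j-2 fails. So xy^t z = a^{p+p!} b^{p+p!+2} ∉ L.
Contradiction. Therefore L is not regular.

a^{p+p!} b^{p+p!+2}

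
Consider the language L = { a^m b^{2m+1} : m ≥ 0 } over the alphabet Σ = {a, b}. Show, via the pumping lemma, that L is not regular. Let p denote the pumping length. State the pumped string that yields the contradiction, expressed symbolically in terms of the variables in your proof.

a^{p+k} b^{2p+1}

Assume L is regular. Let p be the pumping length given by the pumping lemma.
Choose w = a^p b^{2p+1}, which is in L with |w| = 3p+1 ≥ p.
The pumping lemma gives a decomposition w = xyz where |xy| ≤ p and |y| ≥ 1.
The first p characters of w are a's, so xy (and hence y) consists only of a's. Write y = a^k, 1 ≤ k ≤ p.
Pump with i = 2: xy^2z = a^{p+k} b^{2p+1}. For this to lie in L we would need 2p+1 = 2(p+k)+1, which forces k = 0. But k ≥ 1, so xy^2z ∉ L.
This contradicts the pumping lemma, so L is not regular.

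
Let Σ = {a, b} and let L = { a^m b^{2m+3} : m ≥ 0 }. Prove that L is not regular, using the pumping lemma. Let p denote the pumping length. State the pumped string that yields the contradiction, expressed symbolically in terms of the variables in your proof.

a^{p+k} b^{2p+3}

Assume L is regular. Let p be the pumping length given by the pumping lemma.
Take w = a^p b^{2p+3}. Then w ∈ L and |w| = 3p+3 ≥ p.
Write w = xyz as guaranteed by the lemma, with |xy| ≤ p and |y| ≥ 1.
Since the first p symbols of w are all a's and |xy| ≤ p, y lies entirely in the leading a-block: y = a^k for some k with 1 ≤ k ≤ p.
Pump with i = 2: xy^2z = a^{p+k} b^{2p+3}. For this to lie in L we would need 2p+3 = 2(p+k)+3, which forces k = 0. But k ≥ 1, so xy^2z ∉ L.
Contradiction. Therefore L is not regular.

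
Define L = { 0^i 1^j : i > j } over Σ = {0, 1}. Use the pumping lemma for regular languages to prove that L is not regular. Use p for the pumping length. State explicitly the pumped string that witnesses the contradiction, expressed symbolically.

0^{p+1-k} 1^p

Assume L is regular; let p be its pumping constant.
Choose w = 0^{p+1} 1^p ∈ L, with |w| = 2p+1 ≥ p.
The pumping lemma gives a decomposition w = xyz where |xy| ≤ p and |y| > 0.
Since the first p symbols of w are all 0's and |xy| ≤ p, y lies entirely in the leading 0-block: y = 0^k for some k with 1 ≤ k ≤ p.
Consider xy^0z = xz = 0^{p+1-k} 1^p. Since k ≥ 1, the 0-count p+1-k is at most p, so i > j fails; thus xz ∉ L.
This contradicts the pumping lemma, so L is not regular.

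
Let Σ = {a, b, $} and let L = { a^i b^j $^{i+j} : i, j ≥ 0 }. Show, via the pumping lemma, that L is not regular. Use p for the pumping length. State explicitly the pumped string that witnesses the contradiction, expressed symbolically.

Toward a contradiction, assume L is regular with pumping length p.
Take w = a^p b^p $^{2p} ∈ L (with i=j=p, i+j=2p), |w| = 4p ≥ p.
Write w = xyz as guaranteed by the lemma, with |xy| ≤ p and |y| > 0.
Because |xy| ≤ p and w begins with p copies of a, we have y = a^k with 1 ≤ k ≤ p.
Consider xy^2z = a^{p+k} b^p $^{2p}. Now the a- and b-counts sum to 2p+k, but the $-count is 2p ≠ 2p+k. So xy^2z ∉ L.
This contradicts the pumping lemma, so L is not regular.

a^{p+k} b^p $^{2p}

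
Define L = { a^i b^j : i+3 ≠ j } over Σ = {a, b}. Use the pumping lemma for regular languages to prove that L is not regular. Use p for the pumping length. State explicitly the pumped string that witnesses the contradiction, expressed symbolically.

a^{p+p!} b^{p+p!+3}

Suppose for contradiction that L is regular, and let p be the pumping length.
Choose w = a^p b^{p+p!+3}. Since p ≠ (p+p!+3)-3 = p+p!, w ∈ L; and |w| ≥ p.
By the pumping lemma, w = xyz with |xy| ≤ p and |y| > 0.
Since the first p symbols of w are all a's and |xy| ≤ p, y lies entirely in the leading a-block: y = a^k for some k with 1 ≤ k ≤ p.
Since 1 ≤ k ≤ p, k divides p!; set t = 1 + p!/k. Then xy^t z has p + (p!/k)·k = p + p! copies of a. Now the a-count is p+p! and (b-count)-3 = (p+p!+3)-3 = p+p!, so i+3 ≠ j fails. So xy^t z = a^{p+p!} b^{p+p!+3} ∉ L.
Contradiction. Therefore L is not regular.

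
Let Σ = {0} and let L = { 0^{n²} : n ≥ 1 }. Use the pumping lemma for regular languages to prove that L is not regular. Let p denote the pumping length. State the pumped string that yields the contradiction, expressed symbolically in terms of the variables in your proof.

Toward a contradiction, assume L is regular with pumping length p.
Take w = 0^{p²} ∈ L with |w| = p² ≥ p.
By the pumping lemma, w = xyz with |xy| ≤ p and y is nonempty.
Then y = 0^k for some k with 1 ≤ k ≤ p.
Pump with i = 2: xy^2z = 0^{p²+k}. Since 1 ≤ k ≤ p, p² < p²+k ≤ p²+p < (p+1)², so p²+k lies strictly between consecutive squares and is not a perfect square. So xy^2z ∉ L.
This contradicts the pumping lemma, so L is not regular.

0^{p²+k}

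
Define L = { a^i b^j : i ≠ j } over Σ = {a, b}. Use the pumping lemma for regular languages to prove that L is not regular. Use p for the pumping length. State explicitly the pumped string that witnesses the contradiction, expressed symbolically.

a^{p+p!} b^{p+p!}

Suppose for contradiction that L is regular, and let p be the pumping length.
Choose w = a^p b^{p+p!}. Since p ≠ p+p!, w ∈ L; and |w| ≥ p.
The pumping lemma gives a decomposition w = xyz where |xy| ≤ p and y is nonempty.
Since the first p symbols of w are all a's and |xy| ≤ p, y lies entirely in the leading a-block: y = a^k for some k with 1 ≤ k ≤ p.
Since 1 ≤ k ≤ p, k divides p!; set t = 1 + p!/k. Then xy^t z has p + (p!/k)·k = p + p! copies of a. Now the a-count equals the b-count, so i ≠ j fails. So xy^t z = a^{p+p!} b^{p+p!} ∉ L.
This contradicts the pumping lemma, so L is not regular.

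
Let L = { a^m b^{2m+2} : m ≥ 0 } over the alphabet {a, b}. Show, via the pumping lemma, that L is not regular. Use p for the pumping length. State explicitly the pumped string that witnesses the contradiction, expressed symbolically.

a^{p+k} b^{2p+2}

Toward a contradiction, assume L is regular with pumping length p.
Choose w = a^p b^{2p+2}, which is in L with |w| = 3p+2 ≥ p.
By the pumping lemma, w = xyz with |xy| ≤ p and |y| > 0.
The first p characters of w are a's, so xy (and hence y) consists only of a's. Write y = a^k, 1 ≤ k ≤ p.
Pump with i = 2: xy^2z = a^{p+k} b^{2p+2}. For this to lie in L we would need 2p+2 = 2(p+k)+2, which forces k = 0. But k ≥ 1, so xy^2z ∉ L.
This is a contradiction; hence L is not regular.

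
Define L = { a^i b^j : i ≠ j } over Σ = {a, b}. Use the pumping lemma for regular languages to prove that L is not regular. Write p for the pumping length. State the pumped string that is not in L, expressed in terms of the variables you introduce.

Toward a contradiction, assume L is regular with pumping length p.
Choose w = a^p b^{p+p!}. Since p ≠ p+p!, w ∈ L; and |w| ≥ p.
The pumping lemma gives a decomposition w = xyz where |xy| ≤ p and |y| > 0.
The first p characters of w are a's, so xy (and hence y) consists only of a's. Write y = a^k, 1 ≤ k ≤ p.
Since 1 ≤ k ≤ p, k divides p!; set t = 1 + p!/k. Then xy^t z has p + (p!/k)·k = p + p! copies of a. Now the a-count equals the b-count, so i ≠ j fails. So xy^t z = a^{p+p!} b^{p+p!} ∉ L.
This is a contradiction; hence L is not regular.

a^{p+p!} b^{p+p!}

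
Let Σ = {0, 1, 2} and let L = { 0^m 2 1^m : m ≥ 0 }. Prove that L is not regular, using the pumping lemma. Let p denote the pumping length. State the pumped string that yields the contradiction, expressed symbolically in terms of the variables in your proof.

0^{p+k} 2 1^p

Suppose for contradiction that L is regular, and let p be the pumping length.
Take w = 0^p 2 1^p ∈ L with |w| = 2p+1 ≥ p.
By the pumping lemma, w = xyz with |xy| ≤ p and |y| ≥ 1.
The first p characters of w are 0's, so xy (and hence y) consists only of 0's. Write y = 0^k, 1 ≤ k ≤ p.
Pump with i = 2: xy^2z = 0^{p+k} 2 1^p, which would require p+k = p. But k ≥ 1, so xy^2z ∉ L.
This contradicts the pumping lemma, so L is not regular.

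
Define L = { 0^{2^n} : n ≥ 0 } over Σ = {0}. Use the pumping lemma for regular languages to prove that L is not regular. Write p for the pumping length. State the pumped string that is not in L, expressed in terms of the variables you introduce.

0^{2^p+k}

Assume L is regular; let p be its pumping constant.
Take w = 0^{2^p} ∈ L with |w| = 2^p ≥ p.
The pumping lemma gives a decomposition w = xyz where |xy| ≤ p and y is nonempty.
Then y = 0^k for some k with 1 ≤ k ≤ p.
Pump with i = 2: xy^2z = 0^{2^p+k}. Since 1 ≤ k ≤ p < 2^p, we have 2^p < 2^p+k < 2^{p+1}, so 2^p+k is not a power of 2. So xy^2z ∉ L.
Contradiction. Therefore L is not regular.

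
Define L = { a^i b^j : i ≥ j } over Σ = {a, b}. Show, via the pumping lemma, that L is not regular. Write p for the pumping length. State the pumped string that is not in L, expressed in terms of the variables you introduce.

Assume L is regular. Let p be the pumping length given by the pumping lemma.
Choose w = a^p b^p ∈ L, with |w| = 2p ≥ p.
By the pumping lemma, w = xyz with |xy| ≤ p and |y| ≥ 1.
Since the first p symbols of w are all a's and |xy| ≤ p, y lies entirely in the leading a-block: y = a^k for some k with 1 ≤ k ≤ p.
Consider xy^0z = xz = a^{p-k} b^p. Since k ≥ 1, the a-count p-k is less than p, so i ≥ j fails; thus xz ∉ L.
Contradiction. Therefore L is not regular.

a^{p-k} b^p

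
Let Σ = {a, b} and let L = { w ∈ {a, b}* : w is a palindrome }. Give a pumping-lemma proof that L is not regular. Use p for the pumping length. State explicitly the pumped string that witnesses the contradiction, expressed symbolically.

Assume L is regular. Let p be the pumping length given by the pumping lemma.
Take w = a^p b a^p, a palindrome of length 2p+1 ≥ p.
By the pumping lemma, w = xyz with |xy| ≤ p and y is nonempty.
The first p characters of w are a's, so xy (and hence y) consists only of a's. Write y = a^k, 1 ≤ k ≤ p.
Pump with i = 2: xy^2z = a^{p+k} b a^p. Its reverse is a^p b a^{p+k}, which differs from xy^2z since k ≥ 1. So xy^2z is not a palindrome and xy^2z ∉ L.
This is a contradiction; hence L is not regular.

a^{p+k} b a^p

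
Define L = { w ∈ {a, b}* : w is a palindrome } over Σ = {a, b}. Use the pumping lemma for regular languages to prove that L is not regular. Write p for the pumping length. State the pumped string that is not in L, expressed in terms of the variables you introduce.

a^{p+k} b a^p

Assume L is regular. Let p be the pumping length given by the pumping lemma.
Take w = a^p b a^p, a palindrome of length 2p+1 ≥ p.
By the pumping lemma, w = xyz with |xy| ≤ p and |y| ≥ 1.
The first p characters of w are a's, so xy (and hence y) consists only of a's. Write y = a^k, 1 ≤ k ≤ p.
Pump with i = 2: xy^2z = a^{p+k} b a^p. Its reverse is a^p b a^{p+k}, which differs from xy^2z since k ≥ 1. So xy^2z is not a palindrome and xy^2z ∉ L.
This contradicts the pumping lemma, so L is not regular.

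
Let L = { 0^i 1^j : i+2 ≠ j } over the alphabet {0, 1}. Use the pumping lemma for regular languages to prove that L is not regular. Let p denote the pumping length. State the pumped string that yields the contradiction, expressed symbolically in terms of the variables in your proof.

Toward a contradiction, assume L is regular with pumping length p.
Choose w = 0^p 1^{p+p!+2}. Since p ≠ (p+p!+2)-2 = p+p!, w ∈ L; and |w| ≥ p.
The pumping lemma gives a decomposition w = xyz where |xy| ≤ p and |y| > 0.
Since the first p symbols of w are all 0's and |xy| ≤ p, y lies entirely in the leading 0-block: y = 0^k for some k with 1 ≤ k ≤ p.
Since 1 ≤ k ≤ p, k divides p!; set t = 1 + p!/k. Then xy^t z has p + (p!/k)·k = p + p! copies of 0. Now the 0-count is p+p! and (1-count)-2 = (p+p!+2)-2 = p+p!, so i+2 ≠ j fails. So xy^t z = 0^{p+p!} 1^{p+p!+2} ∉ L.
This is a contradiction; hence L is not regular.

0^{p+p!} 1^{p+p!+2}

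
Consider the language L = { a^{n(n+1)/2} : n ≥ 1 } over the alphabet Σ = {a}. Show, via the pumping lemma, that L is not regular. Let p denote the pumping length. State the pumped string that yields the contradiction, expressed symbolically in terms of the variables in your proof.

a^{p(p+1)/2+k}

Assume L is regular; let p be its pumping constant.
Take w = a^{p(p+1)/2} ∈ L with |w| = p(p+1)/2 ≥ p.
Write w = xyz as guaranteed by the lemma, with |xy| ≤ p and |y| > 0.
Then y = a^k for some k with 1 ≤ k ≤ p.
Pump with i = 2: xy^2z = a^{p(p+1)/2+k}. Since 1 ≤ k ≤ p, p(p+1)/2 < p(p+1)/2+k ≤ p(p+1)/2+p < (p+1)(p+2)/2, so p(p+1)/2+k is strictly between consecutive triangular numbers. So xy^2z ∉ L.
This contradicts the pumping lemma, so L is not regular.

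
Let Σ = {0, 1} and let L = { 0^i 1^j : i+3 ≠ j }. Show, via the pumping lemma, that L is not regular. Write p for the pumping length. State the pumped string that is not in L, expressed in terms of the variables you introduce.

0^{p+p!} 1^{p+p!+3}

Toward a contradiction, assume L is regular with pumping length p.
Choose w = 0^p 1^{p+p!+3}. Since p ≠ (p+p!+3)-3 = p+p!, w ∈ L; and |w| ≥ p.
Write w = xyz as guaranteed by the lemma, with |xy| ≤ p and |y| ≥ 1.
The first p characters of w are 0's, so xy (and hence y) consists only of 0's. Write y = 0^k, 1 ≤ k ≤ p.
Since 1 ≤ k ≤ p, k divides p!; set t = 1 + p!/k. Then xy^t z has p + (p!/k)·k = p + p! copies of 0. Now the 0-count is p+p! and (1-count)-3 = (p+p!+3)-3 = p+p!, so i+3 ≠ j fails. So xy^t z = 0^{p+p!} 1^{p+p!+3} ∉ L.
This contradicts the pumping lemma, so L is not regular.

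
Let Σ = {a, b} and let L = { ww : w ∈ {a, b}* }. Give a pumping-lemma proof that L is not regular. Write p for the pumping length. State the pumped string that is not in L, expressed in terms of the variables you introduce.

a^{p+k} b^p a^p b^p

Toward a contradiction, assume L is regular with pumping length p.
Take w = a^p b^p a^p b^p = uu where u = a^pb^p; then w ∈ L and |w| = 4p ≥ p.
Write w = xyz as guaranteed by the lemma, with |xy| ≤ p and |y| > 0.
Because |xy| ≤ p and w begins with p copies of a, we have y = a^k with 1 ≤ k ≤ p.
Pump with i = 2: xy^2z = a^{p+k} b^p a^p b^p, of length 4p+k. Suppose this equals vv. The string starts with a and ends with b, so v does too; thus the boundary between the two copies of v is a b→a transition. There is exactly one such transition, at position 2p+k, so |v| = 2p+k and |vv| = 4p+2k ≠ 4p+k since k ≥ 1. So xy^2z ∉ L.
Contradiction. Therefore L is not regular.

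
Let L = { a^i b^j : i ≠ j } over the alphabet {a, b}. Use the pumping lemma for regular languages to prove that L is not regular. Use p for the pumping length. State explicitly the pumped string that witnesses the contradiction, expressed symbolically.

a^{p+p!} b^{p+p!}

Assume L is regular; let p be its pumping constant.
Choose w = a^p b^{p+p!}. Since p ≠ p+p!, w ∈ L; and |w| ≥ p.
Write w = xyz as guaranteed by the lemma, with |xy| ≤ p and y is nonempty.
Because |xy| ≤ p and w begins with p copies of a, we have y = a^k with 1 ≤ k ≤ p.
Since 1 ≤ k ≤ p, k divides p!; set t = 1 + p!/k. Then xy^t z has p + (p!/k)·k = p + p! copies of a. Now the a-count equals the b-count, so i ≠ j fails. So xy^t z = a^{p+p!} b^{p+p!} ∉ L.
This contradicts the pumping lemma, so L is not regular.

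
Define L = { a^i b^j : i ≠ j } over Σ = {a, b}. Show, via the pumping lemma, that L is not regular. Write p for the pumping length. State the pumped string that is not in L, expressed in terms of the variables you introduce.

a^{p+p!} b^{p+p!}

Suppose for contradiction that L is regular, and let p be the pumping length.
Choose w = a^p b^{p+p!}. Since p ≠ p+p!, w ∈ L; and |w| ≥ p.
By the pumping lemma, w = xyz with |xy| ≤ p and y is nonempty.
The first p characters of w are a's, so xy (and hence y) consists only of a's. Write y = a^k, 1 ≤ k ≤ p.
Since 1 ≤ k ≤ p, k divides p!; set t = 1 + p!/k. Then xy^t z has p + (p!/k)·k = p + p! copies of a. Now the a-count equals the b-count, so i ≠ j fails. So xy^t z = a^{p+p!} b^{p+p!} ∉ L.
This is a contradiction; hence L is not regular.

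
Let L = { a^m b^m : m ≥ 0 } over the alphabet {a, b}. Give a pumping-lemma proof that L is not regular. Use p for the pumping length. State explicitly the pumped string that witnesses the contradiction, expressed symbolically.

Assume L is regular. Let p be the pumping length given by the pumping lemma.
Take w = a^p b^p. Then w ∈ L and |w| = 2p ≥ p.
The pumping lemma gives a decomposition w = xyz where |xy| ≤ p and |y| ≥ 1.
The first p characters of w are a's, so xy (and hence y) consists only of a's. Write y = a^k, 1 ≤ k ≤ p.
Pump with i = 2: xy^2z = a^{p+k} b^p. For this to lie in L we would need p = p+k, which forces k = 0. But k ≥ 1, so xy^2z ∉ L.
This is a contradiction; hence L is not regular.

a^{p+k} b^p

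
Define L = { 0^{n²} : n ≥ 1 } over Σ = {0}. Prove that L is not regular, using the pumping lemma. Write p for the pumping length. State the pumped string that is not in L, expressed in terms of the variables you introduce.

0^{p²+k}

Assume L is regular; let p be its pumping constant.
Take w = 0^{p²} ∈ L with |w| = p² ≥ p.
By the pumping lemma, w = xyz with |xy| ≤ p and |y| > 0.
Then y = 0^k for some k with 1 ≤ k ≤ p.
Pump with i = 2: xy^2z = 0^{p²+k}. Since 1 ≤ k ≤ p, p² < p²+k ≤ p²+p < (p+1)², so p²+k lies strictly between consecutive squares and is not a perfect square. So xy^2z ∉ L.
Contradiction. Therefore L is not regular.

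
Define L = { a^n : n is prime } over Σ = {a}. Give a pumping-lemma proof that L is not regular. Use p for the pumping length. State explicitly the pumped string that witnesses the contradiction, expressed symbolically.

a^{q(1+k)}

Assume L is regular. Let p be the pumping length given by the pumping lemma.
Let q be a prime with q ≥ p+2 (infinitely many primes exist), and take w = a^q ∈ L with |w| = q ≥ p.
By the pumping lemma, w = xyz with |xy| ≤ p and |y| ≥ 1.
Then y = a^k for some k with 1 ≤ k ≤ p.
Since 1 ≤ k ≤ p, |xz| = q-k. Pump with i = q+1: |xy^{q+1}z| = (q-k)+(q+1)k = q+qk = q(1+k), which is composite (both factors ≥ 2). So xy^{q+1}z = a^{q(1+k)} ∉ L.
Contradiction. Therefore L is not regular.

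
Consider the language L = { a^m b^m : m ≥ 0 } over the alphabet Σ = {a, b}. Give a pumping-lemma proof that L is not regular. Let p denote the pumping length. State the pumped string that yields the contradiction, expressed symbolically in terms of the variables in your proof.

a^{p+k} b^p

Toward a contradiction, assume L is regular with pumping length p.
Take w = a^p b^p. Then w ∈ L and |w| = 2p ≥ p.
The pumping lemma gives a decomposition w = xyz where |xy| ≤ p and |y| ≥ 1.
Because |xy| ≤ p and w begins with p copies of a, we have y = a^k with 1 ≤ k ≤ p.
Pump with i = 2: xy^2z = a^{p+k} b^p. For this to lie in L we would need p = p+k, which forces k = 0. But k ≥ 1, so xy^2z ∉ L.
This is a contradiction; hence L is not regular.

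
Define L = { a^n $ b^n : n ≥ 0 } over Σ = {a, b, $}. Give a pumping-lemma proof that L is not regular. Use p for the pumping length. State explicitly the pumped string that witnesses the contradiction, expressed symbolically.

a^{p+k} $ b^p

Toward a contradiction, assume L is regular with pumping length p.
Take w = a^p $ b^p ∈ L with |w| = 2p+1 ≥ p.
By the pumping lemma, w = xyz with |xy| ≤ p and |y| > 0.
The first p characters of w are a's, so xy (and hence y) consists only of a's. Write y = a^k, 1 ≤ k ≤ p.
Pump with i = 2: xy^2z = a^{p+k} $ b^p, which would require p+k = p. But k ≥ 1, so xy^2z ∉ L.
This contradicts the pumping lemma, so L is not regular.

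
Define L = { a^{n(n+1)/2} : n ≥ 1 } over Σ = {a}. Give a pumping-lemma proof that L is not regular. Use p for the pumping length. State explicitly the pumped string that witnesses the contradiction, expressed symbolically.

a^{p(p+1)/2+k}

Toward a contradiction, assume L is regular with pumping length p.
Take w = a^{p(p+1)/2} ∈ L with |w| = p(p+1)/2 ≥ p.
Write w = xyz as guaranteed by the lemma, with |xy| ≤ p and |y| ≥ 1.
Then y = a^k for some k with 1 ≤ k ≤ p.
Pump with i = 2: xy^2z = a^{p(p+1)/2+k}. Since 1 ≤ k ≤ p, p(p+1)/2 < p(p+1)/2+k ≤ p(p+1)/2+p < (p+1)(p+2)/2, so p(p+1)/2+k is strictly between consecutive triangular numbers. So xy^2z ∉ L.
This contradicts the pumping lemma, so L is not regular.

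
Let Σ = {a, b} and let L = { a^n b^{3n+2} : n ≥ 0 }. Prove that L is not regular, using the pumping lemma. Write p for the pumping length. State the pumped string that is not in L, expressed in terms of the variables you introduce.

Toward a contradiction, assume L is regular with pumping length p.
Choose w = a^p b^{3p+2}, which is in L with |w| = 4p+2 ≥ p.
The pumping lemma gives a decomposition w = xyz where |xy| ≤ p and y is nonempty.
Since the first p symbols of w are all a's and |xy| ≤ p, y lies entirely in the leading a-block: y = a^k for some k with 1 ≤ k ≤ p.
Pump with i = 2: xy^2z = a^{p+k} b^{3p+2}. For this to lie in L we would need 3p+2 = 3(p+k)+2, which forces k = 0. But k ≥ 1, so xy^2z ∉ L.
This contradicts the pumping lemma, so L is not regular.

a^{p+k} b^{3p+2}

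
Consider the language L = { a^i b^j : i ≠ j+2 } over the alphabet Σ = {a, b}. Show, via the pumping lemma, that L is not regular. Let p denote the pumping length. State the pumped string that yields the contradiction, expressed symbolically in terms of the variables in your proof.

Assume L is regular. Let p be the pumping length given by the pumping lemma.
Choose w = a^p b^{p+p!-2}. Since p ≠ (p+p!-2)+2 = p+p!, w ∈ L; and |w| ≥ p.
Write w = xyz as guaranteed by the lemma, with |xy| ≤ p and |y| > 0.
Since the first p symbols of w are all a's and |xy| ≤ p, y lies entirely in the leading a-block: y = a^k for some k with 1 ≤ k ≤ p.
Since 1 ≤ k ≤ p, k divides p!; set t = 1 + p!/k. Then xy^t z has p + (p!/k)·k = p + p! copies of a. Now the a-count is p+p! and (b-count)+2 = (p+p!-2)+2 = p+p!, so i ≠ j+2 fails. So xy^t z = a^{p+p!} b^{p+p!-2} ∉ L.
This contradicts the pumping lemma, so L is not regular.

a^{p+p!} b^{p+p!-2}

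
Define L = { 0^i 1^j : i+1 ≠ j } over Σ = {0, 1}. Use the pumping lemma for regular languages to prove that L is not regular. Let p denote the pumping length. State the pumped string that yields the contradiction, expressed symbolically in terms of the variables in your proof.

0^{p+p!} 1^{p+p!+1}

Suppose for contradiction that L is regular, and let p be the pumping length.
Choose w = 0^p 1^{p+p!+1}. Since p ≠ (p+p!+1)-1 = p+p!, w ∈ L; and |w| ≥ p.
Write w = xyz as guaranteed by the lemma, with |xy| ≤ p and y is nonempty.
The first p characters of w are 0's, so xy (and hence y) consists only of 0's. Write y = 0^k, 1 ≤ k ≤ p.
Since 1 ≤ k ≤ p, k divides p!; set t = 1 + p!/k. Then xy^t z has p + (p!/k)·k = p + p! copies of 0. Now the 0-count is p+p! and (1-count)-1 = (p+p!+1)-1 = p+p!, so i+1 ≠ j fails. So xy^t z = 0^{p+p!} 1^{p+p!+1} ∉ L.
Contradiction. Therefore L is not regular.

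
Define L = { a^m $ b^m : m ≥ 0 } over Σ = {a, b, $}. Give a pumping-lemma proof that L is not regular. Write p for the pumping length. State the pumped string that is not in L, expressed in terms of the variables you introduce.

a^{p+k} $ b^p

Assume L is regular; let p be its pumping constant.
Take w = a^p $ b^p ∈ L with |w| = 2p+1 ≥ p.
The pumping lemma gives a decomposition w = xyz where |xy| ≤ p and y is nonempty.
Because |xy| ≤ p and w begins with p copies of a, we have y = a^k with 1 ≤ k ≤ p.
Pump with i = 2: xy^2z = a^{p+k} $ b^p, which would require p+k = p. But k ≥ 1, so xy^2z ∉ L.
Contradiction. Therefore L is not regular.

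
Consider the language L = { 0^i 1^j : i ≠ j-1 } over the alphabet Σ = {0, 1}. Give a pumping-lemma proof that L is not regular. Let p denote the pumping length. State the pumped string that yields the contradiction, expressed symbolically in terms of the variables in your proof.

0^{p+p!} 1^{p+p!+1}

Assume L is regular; let p be its pumping constant.
Choose w = 0^p 1^{p+p!+1}. Since p ≠ (p+p!+1)-1 = p+p!, w ∈ L; and |w| ≥ p.
The pumping lemma gives a decomposition w = xyz where |xy| ≤ p and y is nonempty.
The first p characters of w are 0's, so xy (and hence y) consists only of 0's. Write y = 0^k, 1 ≤ k ≤ p.
Since 1 ≤ k ≤ p, k divides p!; set t = 1 + p!/k. Then xy^t z has p + (p!/k)·k = p + p! copies of 0. Now the 0-count is p+p! and (1-count)-1 = (p+p!+1)-1 = p+p!, so i ≠ j-1 fails. So xy^t z = 0^{p+p!} 1^{p+p!+1} ∉ L.
Contradiction. Therefore L is not regular.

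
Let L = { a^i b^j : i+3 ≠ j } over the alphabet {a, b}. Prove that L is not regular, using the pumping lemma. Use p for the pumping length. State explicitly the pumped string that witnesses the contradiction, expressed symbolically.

Toward a contradiction, assume L is regular with pumping length p.
Choose w = a^p b^{p+p!+3}. Since p ≠ (p+p!+3)-3 = p+p!, w ∈ L; and |w| ≥ p.
By the pumping lemma, w = xyz with |xy| ≤ p and y is nonempty.
Because |xy| ≤ p and w begins with p copies of a, we have y = a^k with 1 ≤ k ≤ p.
Since 1 ≤ k ≤ p, k divides p!; set t = 1 + p!/k. Then xy^t z has p + (p!/k)·k = p + p! copies of a. Now the a-count is p+p! and (b-count)-3 = (p+p!+3)-3 = p+p!, so i+3 ≠ j fails. So xy^t z = a^{p+p!} b^{p+p!+3} ∉ L.
This is a contradiction; hence L is not regular.

a^{p+p!} b^{p+p!+3}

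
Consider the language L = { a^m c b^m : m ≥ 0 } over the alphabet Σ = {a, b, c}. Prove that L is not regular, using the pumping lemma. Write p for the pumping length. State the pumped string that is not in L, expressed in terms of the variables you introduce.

Assume L is regular; let p be its pumping constant.
Take w = a^p c b^p ∈ L with |w| = 2p+1 ≥ p.
By the pumping lemma, w = xyz with |xy| ≤ p and y is nonempty.
Because |xy| ≤ p and w begins with p copies of a, we have y = a^k with 1 ≤ k ≤ p.
Pump with i = 2: xy^2z = a^{p+k} c b^p, which would require p+k = p. But k ≥ 1, so xy^2z ∉ L.
Contradiction. Therefore L is not regular.

a^{p+k} c b^p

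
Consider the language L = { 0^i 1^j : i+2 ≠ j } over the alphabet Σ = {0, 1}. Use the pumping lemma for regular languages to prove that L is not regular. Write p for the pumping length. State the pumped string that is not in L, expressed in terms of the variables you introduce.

Suppose for contradiction that L is regular, and let p be the pumping length.
Choose w = 0^p 1^{p+p!+2}. Since p ≠ (p+p!+2)-2 = p+p!, w ∈ L; and |w| ≥ p.
By the pumping lemma, w = xyz with |xy| ≤ p and |y| ≥ 1.
The first p characters of w are 0's, so xy (and hence y) consists only of 0's. Write y = 0^k, 1 ≤ k ≤ p.
Since 1 ≤ k ≤ p, k divides p!; set t = 1 + p!/k. Then xy^t z has p + (p!/k)·k = p + p! copies of 0. Now the 0-count is p+p! and (1-count)-2 = (p+p!+2)-2 = p+p!, so i+2 ≠ j fails. So xy^t z = 0^{p+p!} 1^{p+p!+2} ∉ L.
Contradiction. Therefore L is not regular.

0^{p+p!} 1^{p+p!+2}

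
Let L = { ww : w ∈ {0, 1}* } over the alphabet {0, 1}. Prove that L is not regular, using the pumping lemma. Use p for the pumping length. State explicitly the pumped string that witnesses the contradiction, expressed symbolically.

0^{p+k} 1^p 0^p 1^p

Assume L is regular. Let p be the pumping length given by the pumping lemma.
Take w = 0^p 1^p 0^p 1^p = uu where u = 0^p1^p; then w ∈ L and |w| = 4p ≥ p.
The pumping lemma gives a decomposition w = xyz where |xy| ≤ p and |y| > 0.
The first p characters of w are 0's, so xy (and hence y) consists only of 0's. Write y = 0^k, 1 ≤ k ≤ p.
Pump with i = 2: xy^2z = 0^{p+k} 1^p 0^p 1^p, of length 4p+k. Suppose this equals vv. The string starts with 0 and ends with 1, so v does too; thus the boundary between the two copies of v is a 1→0 transition. There is exactly one such transition, at position 2p+k, so |v| = 2p+k and |vv| = 4p+2k ≠ 4p+k since k ≥ 1. So xy^2z ∉ L.
Contradiction. Therefore L is not regular.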